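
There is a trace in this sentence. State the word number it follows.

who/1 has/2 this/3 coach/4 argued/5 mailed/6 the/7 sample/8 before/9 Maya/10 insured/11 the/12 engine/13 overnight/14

5

The displaced element is "who" (word 1).
It is linked across 1 clause boundary (Ø).
It functions as the subject of "mailed", so the gap sits immediately after word 5 ("argued").
Base order: This coach has argued who mailed the sample before Maya insured the engine overnight.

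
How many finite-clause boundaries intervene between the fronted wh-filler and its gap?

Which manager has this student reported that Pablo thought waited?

2

"which manager" is extracted from the subject of "waited".
Boundaries crossed, outermost first: [that], [Ø] — 2 in total.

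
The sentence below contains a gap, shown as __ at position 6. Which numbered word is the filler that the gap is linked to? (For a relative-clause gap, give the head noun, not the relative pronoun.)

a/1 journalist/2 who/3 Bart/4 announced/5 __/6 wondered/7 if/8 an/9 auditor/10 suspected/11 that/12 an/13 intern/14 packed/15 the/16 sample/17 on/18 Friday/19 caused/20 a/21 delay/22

2

The gap at 6 is the subject of "wondered", inside a relative clause.
The relative pronoun is "who" (word 3); it is bound by the head noun immediately before it.
Its filler is the head noun "journalist", at word 2.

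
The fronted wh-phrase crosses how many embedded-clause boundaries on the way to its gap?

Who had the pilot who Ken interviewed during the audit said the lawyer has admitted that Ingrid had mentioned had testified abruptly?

"who" is extracted from the subject of "testified".
Boundaries crossed, outermost first: [Ø], [that], [Ø] — 3 in total.

3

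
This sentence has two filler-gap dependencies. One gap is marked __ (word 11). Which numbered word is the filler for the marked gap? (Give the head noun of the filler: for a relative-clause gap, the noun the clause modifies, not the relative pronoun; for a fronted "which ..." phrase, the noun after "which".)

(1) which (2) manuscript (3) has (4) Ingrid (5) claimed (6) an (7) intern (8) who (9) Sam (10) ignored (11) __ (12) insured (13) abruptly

The marked gap is inside the relative clause, the direct object of "ignored".
Its filler is the head noun "intern" (via "who"), at word 7.
(The other dependency links word 2 to a gap after word 12.)

7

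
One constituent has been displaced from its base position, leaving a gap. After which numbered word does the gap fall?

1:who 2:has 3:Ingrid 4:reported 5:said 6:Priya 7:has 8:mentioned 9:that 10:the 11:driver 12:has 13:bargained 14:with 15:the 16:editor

4

The displaced element is "who" (word 1).
It is linked across 1 clause boundary (Ø).
It functions as the subject of "said", so the gap sits immediately after word 4 ("reported").
Base order: Ingrid has reported that who said Priya has mentioned that the driver has bargained with the editor.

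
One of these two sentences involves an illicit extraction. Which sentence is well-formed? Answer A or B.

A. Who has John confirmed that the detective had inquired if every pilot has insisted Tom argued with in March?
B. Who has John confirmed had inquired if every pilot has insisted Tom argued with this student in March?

In A, the wh-phrase is extracted from inside a wh-island (introduced by "if"), which blocks movement.
In B, the extraction path crosses only that-complement boundaries, which are transparent.
So B is grammatical.

B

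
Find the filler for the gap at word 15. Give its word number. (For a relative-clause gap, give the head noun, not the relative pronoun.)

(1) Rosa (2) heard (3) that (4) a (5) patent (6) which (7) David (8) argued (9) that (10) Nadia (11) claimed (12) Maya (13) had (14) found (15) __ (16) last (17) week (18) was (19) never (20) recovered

The gap at 15 is the object of "found", inside a relative clause.
The relative pronoun is "which" (word 6); it is bound by the head noun immediately before it.
Its filler is the head noun "patent", at word 5.

5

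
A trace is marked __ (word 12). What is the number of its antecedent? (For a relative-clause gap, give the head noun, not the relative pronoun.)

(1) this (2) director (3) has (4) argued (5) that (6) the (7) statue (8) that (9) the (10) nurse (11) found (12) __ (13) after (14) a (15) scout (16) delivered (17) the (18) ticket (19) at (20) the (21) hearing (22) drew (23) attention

The gap at 12 is the object of "found", inside a relative clause.
The relative pronoun is "that" (word 8); it is bound by the head noun immediately before it.
Its filler is the head noun "statue", at word 7.

7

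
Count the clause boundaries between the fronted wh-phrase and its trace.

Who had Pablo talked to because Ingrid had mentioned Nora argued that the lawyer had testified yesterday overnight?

0

"who" originates inside the matrix clause — no clause boundary is crossed.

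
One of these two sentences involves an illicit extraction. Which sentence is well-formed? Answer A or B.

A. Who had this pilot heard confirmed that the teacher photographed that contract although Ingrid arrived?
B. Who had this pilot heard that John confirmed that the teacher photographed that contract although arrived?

A

In B, the wh-phrase is extracted from inside an adjunct island (introduced by "although"), which blocks movement.
In A, the extraction path crosses only that-complement boundaries, which are transparent.
So A is grammatical.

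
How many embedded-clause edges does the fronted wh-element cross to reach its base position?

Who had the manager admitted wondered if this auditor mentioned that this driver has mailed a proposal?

1

"who" is extracted from the subject of "wondered".
Boundaries crossed, outermost first: [Ø] — 1 in total.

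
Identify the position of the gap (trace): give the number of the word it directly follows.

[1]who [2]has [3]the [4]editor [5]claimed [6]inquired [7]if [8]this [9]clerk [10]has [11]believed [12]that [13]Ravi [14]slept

The displaced element is "who" (word 1).
It is linked across 1 clause boundary (Ø).
It functions as the subject of "inquired", so the gap sits immediately after word 5 ("claimed").
Base order: The editor has claimed who inquired if this clerk has believed that Ravi slept.

5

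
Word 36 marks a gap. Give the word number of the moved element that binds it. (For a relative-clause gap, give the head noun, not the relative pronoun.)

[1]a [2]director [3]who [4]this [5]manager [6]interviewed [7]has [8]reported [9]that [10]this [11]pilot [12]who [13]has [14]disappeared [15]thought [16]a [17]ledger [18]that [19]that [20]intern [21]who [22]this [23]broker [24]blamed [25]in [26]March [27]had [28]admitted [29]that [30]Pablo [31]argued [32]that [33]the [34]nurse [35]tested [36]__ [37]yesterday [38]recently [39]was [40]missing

17

The gap at 36 is the object of "tested", inside a relative clause.
The relative pronoun is "that" (word 18); it is bound by the head noun immediately before it.
Its filler is the head noun "ledger", at word 17.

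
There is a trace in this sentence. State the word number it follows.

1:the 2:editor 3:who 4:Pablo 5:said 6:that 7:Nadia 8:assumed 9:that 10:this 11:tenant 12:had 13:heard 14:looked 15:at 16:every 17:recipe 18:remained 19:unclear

13

The displaced element is "the editor" (word 2).
It is linked across 3 clause boundaries (that → that → Ø).
It functions as the subject of "looked", so the gap sits immediately after word 13 ("heard").
Base order: Pablo said that Nadia assumed that this tenant had heard that the editor looked at every recipe.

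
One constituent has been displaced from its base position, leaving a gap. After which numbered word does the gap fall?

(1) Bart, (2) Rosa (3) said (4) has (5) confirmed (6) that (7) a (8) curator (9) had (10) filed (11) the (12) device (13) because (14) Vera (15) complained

The displaced element is "Bart" (word 1).
It is linked across 1 clause boundary (Ø).
It functions as the subject of "confirmed", so the gap sits immediately after word 3 ("said").
Base order: Rosa said that Bart has confirmed that a curator had filed the device because Vera complained.

3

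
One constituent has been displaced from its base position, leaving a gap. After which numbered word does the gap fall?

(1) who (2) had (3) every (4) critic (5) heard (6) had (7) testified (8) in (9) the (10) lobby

The displaced element is "who" (word 1).
It is linked across 1 clause boundary (Ø).
It functions as the subject of "testified", so the gap sits immediately after word 5 ("heard").
Base order: Every critic had heard that who had testified in the lobby.

5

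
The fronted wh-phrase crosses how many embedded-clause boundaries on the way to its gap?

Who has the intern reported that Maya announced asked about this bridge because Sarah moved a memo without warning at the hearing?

2

"who" is extracted from the subject of "asked".
Boundaries crossed, outermost first: [that], [Ø] — 2 in total.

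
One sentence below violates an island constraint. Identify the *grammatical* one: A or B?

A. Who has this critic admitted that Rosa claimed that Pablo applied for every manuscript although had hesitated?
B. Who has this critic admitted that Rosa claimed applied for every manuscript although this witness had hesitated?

In A, the wh-phrase is extracted from inside an adjunct island (introduced by "although"), which blocks movement.
In B, the extraction path crosses only that-complement boundaries, which are transparent.
So B is grammatical.

B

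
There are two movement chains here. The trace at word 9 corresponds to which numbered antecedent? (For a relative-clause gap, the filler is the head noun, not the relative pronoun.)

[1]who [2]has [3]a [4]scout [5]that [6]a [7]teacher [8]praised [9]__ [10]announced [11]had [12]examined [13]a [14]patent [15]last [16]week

4

The marked gap is inside the relative clause, the direct object of "praised".
Its filler is the head noun "scout" (via "that"), at word 4.
(The other dependency links word 1 to a gap after word 10.)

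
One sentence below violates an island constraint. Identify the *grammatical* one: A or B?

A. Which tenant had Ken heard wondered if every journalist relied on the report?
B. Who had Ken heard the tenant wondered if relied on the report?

In B, the wh-phrase is extracted from inside a wh-island (introduced by "if"), which blocks movement.
In A, the extraction path crosses only that-complement boundaries, which are transparent.
So A is grammatical.

A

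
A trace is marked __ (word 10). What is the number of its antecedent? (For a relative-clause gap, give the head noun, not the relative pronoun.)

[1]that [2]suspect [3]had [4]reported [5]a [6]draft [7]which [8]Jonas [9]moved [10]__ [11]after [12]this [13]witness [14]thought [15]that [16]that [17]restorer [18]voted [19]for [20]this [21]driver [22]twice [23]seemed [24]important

6

The gap at 10 is the object of "moved", inside a relative clause.
The relative pronoun is "which" (word 7); it is bound by the head noun immediately before it.
Its filler is the head noun "draft", at word 6.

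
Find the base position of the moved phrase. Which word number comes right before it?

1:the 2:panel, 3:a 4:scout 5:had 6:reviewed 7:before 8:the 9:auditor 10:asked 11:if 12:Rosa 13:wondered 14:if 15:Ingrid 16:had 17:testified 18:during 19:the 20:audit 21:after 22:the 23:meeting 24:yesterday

The displaced element is "the panel" (word 2).
It functions as the direct object of "reviewed", so the gap sits immediately after word 6 ("reviewed").
Base order: A scout had reviewed the panel before the auditor asked if Rosa wondered if Ingrid had testified during the audit after the meeting yesterday.

6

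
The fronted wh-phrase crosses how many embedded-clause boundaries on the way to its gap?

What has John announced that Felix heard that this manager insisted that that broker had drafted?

3

"what" is extracted from the object of "drafted".
Boundaries crossed, outermost first: [that], [that], [that] — 3 in total.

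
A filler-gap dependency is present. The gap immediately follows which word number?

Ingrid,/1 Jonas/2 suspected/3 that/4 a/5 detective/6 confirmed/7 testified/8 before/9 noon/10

7

The displaced element is "Ingrid" (word 1).
It is linked across 2 clause boundaries (that → Ø).
It functions as the subject of "testified", so the gap sits immediately after word 7 ("confirmed").
Base order: Jonas suspected that a detective confirmed Ingrid testified before noon.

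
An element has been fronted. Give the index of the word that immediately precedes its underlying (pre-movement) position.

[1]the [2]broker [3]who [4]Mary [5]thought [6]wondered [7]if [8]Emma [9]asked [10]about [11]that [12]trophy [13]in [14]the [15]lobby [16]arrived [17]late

The displaced element is "the broker" (word 2).
It is linked across 1 clause boundary (Ø).
It functions as the subject of "wondered", so the gap sits immediately after word 5 ("thought").
Base order: Mary thought that the broker wondered if Emma asked about that trophy in the lobby.

5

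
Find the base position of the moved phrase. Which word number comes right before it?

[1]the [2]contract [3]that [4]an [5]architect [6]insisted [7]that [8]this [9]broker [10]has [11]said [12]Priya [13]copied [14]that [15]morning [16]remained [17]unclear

The displaced element is "the contract" (word 2).
It is linked across 2 clause boundaries (that → Ø).
It functions as the direct object of "copied", so the gap sits immediately after word 13 ("copied").
Base order: An architect insisted that this broker has said Priya copied the contract that morning.

13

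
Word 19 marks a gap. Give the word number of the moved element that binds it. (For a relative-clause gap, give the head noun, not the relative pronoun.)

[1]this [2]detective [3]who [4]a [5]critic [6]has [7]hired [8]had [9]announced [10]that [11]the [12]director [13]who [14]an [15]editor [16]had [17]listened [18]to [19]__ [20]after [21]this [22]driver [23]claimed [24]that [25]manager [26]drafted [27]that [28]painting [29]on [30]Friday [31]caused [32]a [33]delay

The gap at 19 is the prepositional object of "listened", inside a relative clause.
The relative pronoun is "who" (word 13); it is bound by the head noun immediately before it.
Its filler is the head noun "director", at word 12.

12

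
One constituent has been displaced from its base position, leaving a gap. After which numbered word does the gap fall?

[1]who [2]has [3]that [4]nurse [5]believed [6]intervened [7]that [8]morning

5

The displaced element is "who" (word 1).
It is linked across 1 clause boundary (Ø).
It functions as the subject of "intervened", so the gap sits immediately after word 5 ("believed").
Base order: That nurse has believed that who intervened that morning.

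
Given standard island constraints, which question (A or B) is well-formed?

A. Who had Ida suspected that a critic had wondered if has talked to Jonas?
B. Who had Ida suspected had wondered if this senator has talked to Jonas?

In A, the wh-phrase is extracted from inside a wh-island (introduced by "if"), which blocks movement.
In B, the extraction path crosses only that-complement boundaries, which are transparent.
So B is grammatical.

B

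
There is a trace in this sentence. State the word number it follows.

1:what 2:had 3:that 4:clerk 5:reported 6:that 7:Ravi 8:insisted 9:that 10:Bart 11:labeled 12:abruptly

The displaced element is "what" (word 1).
It is linked across 2 clause boundaries (that → that).
It functions as the direct object of "labeled", so the gap sits immediately after word 11 ("labeled").
Base order: That clerk had reported that Ravi insisted that Bart labeled what abruptly.

11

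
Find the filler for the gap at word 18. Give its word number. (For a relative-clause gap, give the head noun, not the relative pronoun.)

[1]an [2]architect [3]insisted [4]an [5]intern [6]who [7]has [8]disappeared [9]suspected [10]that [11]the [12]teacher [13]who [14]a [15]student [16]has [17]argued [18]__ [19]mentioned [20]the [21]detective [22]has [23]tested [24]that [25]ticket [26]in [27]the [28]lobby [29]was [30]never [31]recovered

The gap at 18 is the subject of "mentioned", inside a relative clause.
The relative pronoun is "who" (word 13); it is bound by the head noun immediately before it.
Its filler is the head noun "teacher", at word 12.

12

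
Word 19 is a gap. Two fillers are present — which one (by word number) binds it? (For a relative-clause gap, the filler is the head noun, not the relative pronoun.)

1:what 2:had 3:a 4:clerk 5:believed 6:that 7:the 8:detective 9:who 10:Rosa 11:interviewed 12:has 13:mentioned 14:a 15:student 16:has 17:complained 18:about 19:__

1

The marked gap is the object of the preposition "about" of "complained".
Its filler is the fronted wh-phrase "what", at word 1.
(The other dependency links word 8 to a gap after word 11.)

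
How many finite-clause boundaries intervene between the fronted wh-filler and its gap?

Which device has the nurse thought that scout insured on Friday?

1

"which device" is extracted from the object of "insured".
Boundaries crossed, outermost first: [Ø] — 1 in total.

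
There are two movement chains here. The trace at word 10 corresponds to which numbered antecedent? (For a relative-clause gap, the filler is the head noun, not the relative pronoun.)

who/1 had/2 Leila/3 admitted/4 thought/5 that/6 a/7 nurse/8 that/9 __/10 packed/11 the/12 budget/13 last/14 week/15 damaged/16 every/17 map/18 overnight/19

The marked gap is inside the relative clause, the subject of "packed".
Its filler is the head noun "nurse" (via "that"), at word 8.
(The other dependency links word 1 to a gap after word 4.)

8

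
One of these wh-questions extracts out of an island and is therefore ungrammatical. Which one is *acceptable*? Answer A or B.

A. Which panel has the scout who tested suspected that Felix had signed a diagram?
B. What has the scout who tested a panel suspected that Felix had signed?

In A, the wh-phrase is extracted from inside a complex-NP island (relative clause) (introduced by "who"), which blocks movement.
In B, the extraction path crosses only that-complement boundaries, which are transparent.
So B is grammatical.

B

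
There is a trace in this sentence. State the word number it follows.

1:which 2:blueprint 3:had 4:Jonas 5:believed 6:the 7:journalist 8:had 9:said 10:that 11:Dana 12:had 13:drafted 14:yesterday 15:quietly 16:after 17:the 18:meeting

13

The displaced element is "which blueprint" (word 2).
It is linked across 2 clause boundaries (Ø → that).
It functions as the direct object of "drafted", so the gap sits immediately after word 13 ("drafted").
Base order: Jonas had believed the journalist had said that Dana had drafted which blueprint yesterday quietly after the meeting.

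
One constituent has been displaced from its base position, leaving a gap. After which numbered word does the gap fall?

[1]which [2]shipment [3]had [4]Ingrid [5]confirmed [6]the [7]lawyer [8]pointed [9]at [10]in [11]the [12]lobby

The displaced element is "which shipment" (word 2).
It is linked across 1 clause boundary (Ø).
It functions as the object of the preposition "at" of "pointed", so the gap sits immediately after word 9 ("at").
Base order: Ingrid had confirmed the lawyer pointed at which shipment in the lobby.

9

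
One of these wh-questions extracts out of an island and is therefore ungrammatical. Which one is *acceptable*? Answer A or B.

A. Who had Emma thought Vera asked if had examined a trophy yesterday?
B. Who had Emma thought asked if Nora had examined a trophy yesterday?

B

In A, the wh-phrase is extracted from inside a wh-island (introduced by "if"), which blocks movement.
In B, the extraction path crosses only that-complement boundaries, which are transparent.
So B is grammatical.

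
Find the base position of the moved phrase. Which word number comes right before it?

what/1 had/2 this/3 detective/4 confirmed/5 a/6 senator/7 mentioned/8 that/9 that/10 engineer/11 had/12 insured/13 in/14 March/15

The displaced element is "what" (word 1).
It is linked across 2 clause boundaries (Ø → that).
It functions as the direct object of "insured", so the gap sits immediately after word 13 ("insured").
Base order: This detective had confirmed a senator mentioned that that engineer had insured what in March.

13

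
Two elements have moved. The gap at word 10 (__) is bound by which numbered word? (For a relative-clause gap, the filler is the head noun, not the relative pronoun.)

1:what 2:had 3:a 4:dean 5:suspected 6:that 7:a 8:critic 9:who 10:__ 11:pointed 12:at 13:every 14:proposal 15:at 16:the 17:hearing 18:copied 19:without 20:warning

The marked gap is inside the relative clause, the subject of "pointed".
Its filler is the head noun "critic" (via "who"), at word 8.
(The other dependency links word 1 to a gap after word 18.)

8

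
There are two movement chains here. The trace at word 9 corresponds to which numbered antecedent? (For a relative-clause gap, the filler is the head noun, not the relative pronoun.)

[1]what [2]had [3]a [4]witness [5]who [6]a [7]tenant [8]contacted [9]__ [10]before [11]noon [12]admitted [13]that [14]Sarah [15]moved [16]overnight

The marked gap is inside the relative clause, the direct object of "contacted".
Its filler is the head noun "witness" (via "who"), at word 4.
(The other dependency links word 1 to a gap after word 15.)

4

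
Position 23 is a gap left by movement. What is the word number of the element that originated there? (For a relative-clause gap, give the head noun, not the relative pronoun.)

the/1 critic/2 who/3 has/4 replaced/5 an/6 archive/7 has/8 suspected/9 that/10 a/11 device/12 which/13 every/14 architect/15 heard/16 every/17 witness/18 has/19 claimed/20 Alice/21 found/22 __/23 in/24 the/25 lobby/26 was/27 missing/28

The gap at 23 is the object of "found", inside a relative clause.
The relative pronoun is "which" (word 13); it is bound by the head noun immediately before it.
Its filler is the head noun "device", at word 12.

12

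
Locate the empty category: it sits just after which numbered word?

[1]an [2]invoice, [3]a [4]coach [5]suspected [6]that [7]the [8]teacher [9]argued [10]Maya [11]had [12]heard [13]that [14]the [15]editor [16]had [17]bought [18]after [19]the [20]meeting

17

The displaced element is "an invoice" (word 2).
It is linked across 3 clause boundaries (that → Ø → that).
It functions as the direct object of "bought", so the gap sits immediately after word 17 ("bought").
Base order: A coach suspected that the teacher argued Maya had heard that the editor had bought an invoice after the meeting.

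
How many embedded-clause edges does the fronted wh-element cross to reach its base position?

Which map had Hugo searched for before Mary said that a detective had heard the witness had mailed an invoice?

0

"which map" originates inside the matrix clause — no clause boundary is crossed.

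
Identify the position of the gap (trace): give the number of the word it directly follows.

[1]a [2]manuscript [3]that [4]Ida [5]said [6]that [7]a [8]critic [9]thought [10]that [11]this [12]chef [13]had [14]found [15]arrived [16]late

The displaced element is "a manuscript" (word 2).
It is linked across 2 clause boundaries (that → that).
It functions as the direct object of "found", so the gap sits immediately after word 14 ("found").
Base order: Ida said that a critic thought that this chef had found a manuscript.

14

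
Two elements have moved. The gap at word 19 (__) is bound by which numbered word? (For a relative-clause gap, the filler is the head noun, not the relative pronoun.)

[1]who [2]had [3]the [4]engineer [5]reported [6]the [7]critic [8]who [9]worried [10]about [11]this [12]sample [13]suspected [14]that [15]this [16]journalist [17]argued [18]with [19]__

The marked gap is the object of the preposition "with" of "argued".
Its filler is the fronted wh-phrase "who", at word 1.
(The other dependency links word 7 to a gap after word 8.)

1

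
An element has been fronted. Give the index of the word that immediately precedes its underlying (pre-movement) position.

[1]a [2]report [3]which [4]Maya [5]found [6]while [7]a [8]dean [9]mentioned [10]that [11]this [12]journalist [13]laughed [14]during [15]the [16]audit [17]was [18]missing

The displaced element is "a report" (word 2).
It functions as the direct object of "found", so the gap sits immediately after word 5 ("found").
Base order: Maya found a report while a dean mentioned that this journalist laughed during the audit.

5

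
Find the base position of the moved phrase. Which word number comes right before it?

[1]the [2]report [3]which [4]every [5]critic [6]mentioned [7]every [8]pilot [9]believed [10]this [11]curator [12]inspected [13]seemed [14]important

The displaced element is "the report" (word 2).
It is linked across 2 clause boundaries (Ø → Ø).
It functions as the direct object of "inspected", so the gap sits immediately after word 12 ("inspected").
Base order: Every critic mentioned every pilot believed this curator inspected the report.

12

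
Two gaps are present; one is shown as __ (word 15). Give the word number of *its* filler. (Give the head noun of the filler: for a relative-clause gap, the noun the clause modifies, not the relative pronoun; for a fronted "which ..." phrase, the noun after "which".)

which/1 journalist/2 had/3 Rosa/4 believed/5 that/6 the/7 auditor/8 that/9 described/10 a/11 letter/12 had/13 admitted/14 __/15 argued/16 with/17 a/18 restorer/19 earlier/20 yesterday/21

2

The marked gap is the subject of "argued".
Its filler is the fronted wh-phrase "which journalist", at word 2.
(The other dependency links word 8 to a gap after word 9.)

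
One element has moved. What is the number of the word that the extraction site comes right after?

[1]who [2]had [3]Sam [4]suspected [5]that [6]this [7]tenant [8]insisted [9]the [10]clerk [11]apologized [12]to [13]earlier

The displaced element is "who" (word 1).
It is linked across 2 clause boundaries (that → Ø).
It functions as the object of the preposition "to" of "apologized", so the gap sits immediately after word 12 ("to").
Base order: Sam had suspected that this tenant insisted the clerk apologized to who earlier.

12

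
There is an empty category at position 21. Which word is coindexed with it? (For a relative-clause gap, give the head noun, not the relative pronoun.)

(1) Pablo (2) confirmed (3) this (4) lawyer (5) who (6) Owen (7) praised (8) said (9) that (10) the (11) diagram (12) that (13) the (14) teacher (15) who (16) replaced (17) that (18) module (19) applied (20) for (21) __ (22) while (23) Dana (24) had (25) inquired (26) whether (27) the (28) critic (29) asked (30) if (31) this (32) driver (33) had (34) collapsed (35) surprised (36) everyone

11

The gap at 21 is the prepositional object of "applied", inside a relative clause.
The relative pronoun is "that" (word 12); it is bound by the head noun immediately before it.
Its filler is the head noun "diagram", at word 11.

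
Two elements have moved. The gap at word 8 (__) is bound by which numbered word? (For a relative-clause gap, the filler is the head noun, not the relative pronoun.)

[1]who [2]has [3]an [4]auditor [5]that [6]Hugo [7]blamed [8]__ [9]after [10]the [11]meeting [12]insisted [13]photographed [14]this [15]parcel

4

The marked gap is inside the relative clause, the direct object of "blamed".
Its filler is the head noun "auditor" (via "that"), at word 4.
(The other dependency links word 1 to a gap after word 12.)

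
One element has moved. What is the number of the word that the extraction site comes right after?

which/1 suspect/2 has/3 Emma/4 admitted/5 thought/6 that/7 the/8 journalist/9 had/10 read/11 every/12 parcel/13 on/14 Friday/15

5

The displaced element is "which suspect" (word 2).
It is linked across 1 clause boundary (Ø).
It functions as the subject of "thought", so the gap sits immediately after word 5 ("admitted").
Base order: Emma has admitted that which suspect thought that the journalist had read every parcel on Friday.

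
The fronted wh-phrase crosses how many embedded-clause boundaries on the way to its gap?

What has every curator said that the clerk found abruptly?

1

"what" is extracted from the object of "found".
Boundaries crossed, outermost first: [that] — 1 in total.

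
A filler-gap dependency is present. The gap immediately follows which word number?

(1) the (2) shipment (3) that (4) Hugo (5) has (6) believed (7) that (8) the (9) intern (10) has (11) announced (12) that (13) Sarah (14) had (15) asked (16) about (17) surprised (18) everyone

16

The displaced element is "the shipment" (word 2).
It is linked across 2 clause boundaries (that → that).
It functions as the object of the preposition "about" of "asked", so the gap sits immediately after word 16 ("about").
Base order: Hugo has believed that the intern has announced that Sarah had asked about the shipment.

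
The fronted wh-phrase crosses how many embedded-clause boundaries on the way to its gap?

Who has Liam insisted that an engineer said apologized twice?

2

"who" is extracted from the subject of "apologized".
Boundaries crossed, outermost first: [that], [Ø] — 2 in total.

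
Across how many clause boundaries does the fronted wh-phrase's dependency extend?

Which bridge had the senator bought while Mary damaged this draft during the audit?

0

"which bridge" originates inside the matrix clause — no clause boundary is crossed.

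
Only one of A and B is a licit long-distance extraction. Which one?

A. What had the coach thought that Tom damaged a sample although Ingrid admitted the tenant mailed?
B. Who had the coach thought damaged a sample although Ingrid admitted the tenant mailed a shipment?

In A, the wh-phrase is extracted from inside an adjunct island (introduced by "although"), which blocks movement.
In B, the extraction path crosses only that-complement boundaries, which are transparent.
So B is grammatical.

B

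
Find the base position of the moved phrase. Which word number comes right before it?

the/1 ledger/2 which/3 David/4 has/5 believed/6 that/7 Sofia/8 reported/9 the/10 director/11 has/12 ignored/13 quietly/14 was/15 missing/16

13

The displaced element is "the ledger" (word 2).
It is linked across 2 clause boundaries (that → Ø).
It functions as the direct object of "ignored", so the gap sits immediately after word 13 ("ignored").
Base order: David has believed that Sofia reported the director has ignored the ledger quietly.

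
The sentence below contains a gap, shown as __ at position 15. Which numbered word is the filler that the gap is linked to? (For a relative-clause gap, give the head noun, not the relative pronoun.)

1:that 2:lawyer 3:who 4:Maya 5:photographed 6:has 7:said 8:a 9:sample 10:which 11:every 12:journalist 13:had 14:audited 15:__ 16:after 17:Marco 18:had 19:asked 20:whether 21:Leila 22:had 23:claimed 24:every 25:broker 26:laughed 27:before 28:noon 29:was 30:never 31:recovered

9

The gap at 15 is the object of "audited", inside a relative clause.
The relative pronoun is "which" (word 10); it is bound by the head noun immediately before it.
Its filler is the head noun "sample", at word 9.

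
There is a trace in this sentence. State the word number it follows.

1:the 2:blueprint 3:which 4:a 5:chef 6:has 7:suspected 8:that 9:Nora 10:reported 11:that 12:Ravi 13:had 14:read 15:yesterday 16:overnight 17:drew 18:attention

The displaced element is "the blueprint" (word 2).
It is linked across 2 clause boundaries (that → that).
It functions as the direct object of "read", so the gap sits immediately after word 14 ("read").
Base order: A chef has suspected that Nora reported that Ravi had read the blueprint yesterday overnight.

14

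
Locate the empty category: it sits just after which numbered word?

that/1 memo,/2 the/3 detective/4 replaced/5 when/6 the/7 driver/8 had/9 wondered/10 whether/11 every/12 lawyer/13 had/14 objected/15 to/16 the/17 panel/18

5

The displaced element is "that memo" (word 2).
It functions as the direct object of "replaced", so the gap sits immediately after word 5 ("replaced").
Base order: The detective replaced that memo when the driver had wondered whether every lawyer had objected to the panel.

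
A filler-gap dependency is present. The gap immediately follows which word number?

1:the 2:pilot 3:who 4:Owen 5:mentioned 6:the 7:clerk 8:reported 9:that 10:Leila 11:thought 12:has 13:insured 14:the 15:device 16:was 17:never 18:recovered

11

The displaced element is "the pilot" (word 2).
It is linked across 3 clause boundaries (Ø → that → Ø).
It functions as the subject of "insured", so the gap sits immediately after word 11 ("thought").
Base order: Owen mentioned the clerk reported that Leila thought the pilot has insured the device.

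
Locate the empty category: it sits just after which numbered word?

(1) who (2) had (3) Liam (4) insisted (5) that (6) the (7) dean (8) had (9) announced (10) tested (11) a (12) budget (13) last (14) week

The displaced element is "who" (word 1).
It is linked across 2 clause boundaries (that → Ø).
It functions as the subject of "tested", so the gap sits immediately after word 9 ("announced").
Base order: Liam had insisted that the dean had announced that who tested a budget last week.

9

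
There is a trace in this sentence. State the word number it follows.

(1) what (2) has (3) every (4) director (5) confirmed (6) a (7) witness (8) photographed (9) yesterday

8

The displaced element is "what" (word 1).
It is linked across 1 clause boundary (Ø).
It functions as the direct object of "photographed", so the gap sits immediately after word 8 ("photographed").
Base order: Every director has confirmed a witness photographed what yesterday.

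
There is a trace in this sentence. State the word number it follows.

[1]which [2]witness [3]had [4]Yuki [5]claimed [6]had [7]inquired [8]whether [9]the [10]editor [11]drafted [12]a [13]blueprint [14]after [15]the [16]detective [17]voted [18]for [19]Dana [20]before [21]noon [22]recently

5

The displaced element is "which witness" (word 2).
It is linked across 1 clause boundary (Ø).
It functions as the subject of "inquired", so the gap sits immediately after word 5 ("claimed").
Base order: Yuki had claimed that which witness had inquired whether the editor drafted a blueprint after the detective voted for Dana before noon recently.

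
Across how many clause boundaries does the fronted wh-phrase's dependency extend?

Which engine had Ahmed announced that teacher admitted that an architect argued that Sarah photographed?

"which engine" is extracted from the object of "photographed".
Boundaries crossed, outermost first: [Ø], [that], [that] — 3 in total.

3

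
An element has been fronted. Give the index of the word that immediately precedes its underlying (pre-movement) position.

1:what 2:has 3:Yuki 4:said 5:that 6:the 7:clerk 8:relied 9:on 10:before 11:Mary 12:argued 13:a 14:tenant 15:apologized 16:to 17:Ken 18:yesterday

The displaced element is "what" (word 1).
It is linked across 1 clause boundary (that).
It functions as the object of the preposition "on" of "relied", so the gap sits immediately after word 9 ("on").
Base order: Yuki has said that the clerk relied on what before Mary argued a tenant apologized to Ken yesterday.

9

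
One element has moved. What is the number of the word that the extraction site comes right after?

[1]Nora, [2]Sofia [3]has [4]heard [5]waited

The displaced element is "Nora" (word 1).
It is linked across 1 clause boundary (Ø).
It functions as the subject of "waited", so the gap sits immediately after word 4 ("heard").
Base order: Sofia has heard that Nora waited.

4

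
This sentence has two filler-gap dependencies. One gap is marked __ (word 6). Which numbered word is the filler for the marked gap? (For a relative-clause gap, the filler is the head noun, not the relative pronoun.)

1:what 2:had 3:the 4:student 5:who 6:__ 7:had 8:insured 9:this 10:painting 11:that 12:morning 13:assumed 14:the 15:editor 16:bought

The marked gap is inside the relative clause, the subject of "insured".
Its filler is the head noun "student" (via "who"), at word 4.
(The other dependency links word 1 to a gap after word 16.)

4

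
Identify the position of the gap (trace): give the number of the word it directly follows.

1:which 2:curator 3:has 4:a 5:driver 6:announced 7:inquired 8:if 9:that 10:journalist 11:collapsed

The displaced element is "which curator" (word 2).
It is linked across 1 clause boundary (Ø).
It functions as the subject of "inquired", so the gap sits immediately after word 6 ("announced").
Base order: A driver has announced that which curator inquired if that journalist collapsed.

6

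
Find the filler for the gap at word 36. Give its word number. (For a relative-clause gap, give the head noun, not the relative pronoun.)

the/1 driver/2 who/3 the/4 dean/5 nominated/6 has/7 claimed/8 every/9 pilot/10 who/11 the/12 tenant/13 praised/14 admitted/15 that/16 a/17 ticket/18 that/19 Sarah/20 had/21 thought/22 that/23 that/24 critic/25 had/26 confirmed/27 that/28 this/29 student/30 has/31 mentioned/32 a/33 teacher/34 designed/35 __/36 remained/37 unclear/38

The gap at 36 is the object of "designed", inside a relative clause.
The relative pronoun is "that" (word 19); it is bound by the head noun immediately before it.
Its filler is the head noun "ticket", at word 18.

18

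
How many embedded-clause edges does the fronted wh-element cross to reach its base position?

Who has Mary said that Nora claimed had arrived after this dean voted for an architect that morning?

"who" is extracted from the subject of "arrived".
Boundaries crossed, outermost first: [that], [Ø] — 2 in total.

2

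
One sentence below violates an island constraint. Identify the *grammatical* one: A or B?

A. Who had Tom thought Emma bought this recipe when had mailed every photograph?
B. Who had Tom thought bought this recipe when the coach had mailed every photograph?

In A, the wh-phrase is extracted from inside an adjunct island (introduced by "when"), which blocks movement.
In B, the extraction path crosses only that-complement boundaries, which are transparent.
So B is grammatical.

B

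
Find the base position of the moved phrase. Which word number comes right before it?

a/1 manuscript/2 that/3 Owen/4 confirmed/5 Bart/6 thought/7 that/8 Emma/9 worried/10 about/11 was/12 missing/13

The displaced element is "a manuscript" (word 2).
It is linked across 2 clause boundaries (Ø → that).
It functions as the object of the preposition "about" of "worried", so the gap sits immediately after word 11 ("about").
Base order: Owen confirmed Bart thought that Emma worried about a manuscript.

11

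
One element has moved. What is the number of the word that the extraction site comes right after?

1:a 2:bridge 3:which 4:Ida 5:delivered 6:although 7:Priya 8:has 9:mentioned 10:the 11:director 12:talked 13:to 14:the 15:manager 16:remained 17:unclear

5

The displaced element is "a bridge" (word 2).
It functions as the direct object of "delivered", so the gap sits immediately after word 5 ("delivered").
Base order: Ida delivered a bridge although Priya has mentioned the director talked to the manager.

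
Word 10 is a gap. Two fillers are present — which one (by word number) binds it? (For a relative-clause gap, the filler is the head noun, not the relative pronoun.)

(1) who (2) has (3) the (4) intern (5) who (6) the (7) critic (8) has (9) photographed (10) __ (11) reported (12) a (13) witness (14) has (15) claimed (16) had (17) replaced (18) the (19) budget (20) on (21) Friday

The marked gap is inside the relative clause, the direct object of "photographed".
Its filler is the head noun "intern" (via "who"), at word 4.
(The other dependency links word 1 to a gap after word 15.)

4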